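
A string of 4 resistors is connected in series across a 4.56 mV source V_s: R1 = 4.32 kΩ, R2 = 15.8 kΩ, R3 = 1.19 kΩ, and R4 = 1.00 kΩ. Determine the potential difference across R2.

V ≈ 3.23 mV

ΣR = 4.32 + 15.8 + 1.19 + 1.00 = 22.31 kΩ.
Voltage divider: V = V_s · (15.80 / 22.31) = 4.56 × 0.7082 = 3.229 mV.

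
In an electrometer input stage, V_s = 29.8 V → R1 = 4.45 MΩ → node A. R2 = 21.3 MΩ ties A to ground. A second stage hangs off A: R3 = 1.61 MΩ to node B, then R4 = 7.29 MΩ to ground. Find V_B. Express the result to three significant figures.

Node A sees R2 in parallel with the series input of stage 2, R3 + R4 = 8.900 MΩ.
R2 ‖ (R3+R4) = 6.277 MΩ.
So V_A = 29.8 × 0.5852 = 17.44 V.
V_B = V_A × 0.8191 = 14.28 V.

V_B ≈ 14.3 V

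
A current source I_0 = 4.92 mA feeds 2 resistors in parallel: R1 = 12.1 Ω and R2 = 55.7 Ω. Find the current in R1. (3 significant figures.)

I ≈ 4.04 mA

With just two branches, the current splits inversely with resistance.
So I = 4.92 × 55.7/67.80 = 4.042 mA.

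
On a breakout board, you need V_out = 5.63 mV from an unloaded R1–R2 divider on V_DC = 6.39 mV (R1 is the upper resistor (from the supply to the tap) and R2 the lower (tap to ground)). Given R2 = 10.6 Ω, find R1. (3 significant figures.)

Required fraction k = V_out/V_DC = 0.8811.
So R1 = R2 · (V_DC/V_out − 1) = 10.6 × (6.39/5.63 − 1) = 10.6 × 0.1350 = 1.431 Ω.

R1 ≈ 1.43 Ω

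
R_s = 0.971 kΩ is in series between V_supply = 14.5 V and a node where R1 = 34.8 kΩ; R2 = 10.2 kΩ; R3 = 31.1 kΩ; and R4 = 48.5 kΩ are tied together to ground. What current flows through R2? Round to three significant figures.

I ≈ 1.21 mA

Combine the parallel branches: R_p = (1/34.8 + 1/10.2 + 1/31.1 + 1/48.5)⁻¹ = 5.570 kΩ.
V_A = 14.5 × 5.570/6.541 = 12.35 V.
Branch current I = V_A/R2 = 12.35/10.2 = 1.211 mA.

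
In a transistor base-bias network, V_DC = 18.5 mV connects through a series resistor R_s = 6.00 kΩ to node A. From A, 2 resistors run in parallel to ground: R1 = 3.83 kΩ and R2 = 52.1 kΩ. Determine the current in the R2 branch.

Combine the parallel branches: R_p = (1/3.83 + 1/52.1)⁻¹ = 3.568 kΩ.
Node voltage V_A = V_DC · R_p/(R_s + R_p) = 18.5 × 0.3729 = 6.898 mV.
I(R2) = V_A / R2 = 6.898/52.1 = 0.1324 µA.
(Equivalently: I_total = 1.934 µA, then current-divider fraction G_k/ΣG = 0.06848.)

I ≈ 0.132 µA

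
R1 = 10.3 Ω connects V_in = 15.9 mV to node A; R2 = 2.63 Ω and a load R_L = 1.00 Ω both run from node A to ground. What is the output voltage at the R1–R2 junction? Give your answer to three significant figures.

V_out ≈ 1.04 mV

R2 ‖ R_L = (2.63 × 1.00)/(2.63 + 1.00) = 0.7245 Ω.
Then V_out = V_in · R2'/(R1 + R2') = 15.9 × 0.7245/11.02 = 1.045 mV.
(Unloaded it would be 3.23 mV; the load pulls it down.)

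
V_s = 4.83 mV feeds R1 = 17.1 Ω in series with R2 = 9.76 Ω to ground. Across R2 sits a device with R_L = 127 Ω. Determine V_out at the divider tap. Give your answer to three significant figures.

The load sits in parallel with R2, giving an effective lower resistance R2' = R2·R_L/(R2+R_L) = 9.063 Ω.
Voltage divider with the loaded lower leg: V_out = 4.83 × 9.063/(17.1 + 9.063) = 4.83 × 0.3464 = 1.673 mV.

V_out ≈ 1.67 mV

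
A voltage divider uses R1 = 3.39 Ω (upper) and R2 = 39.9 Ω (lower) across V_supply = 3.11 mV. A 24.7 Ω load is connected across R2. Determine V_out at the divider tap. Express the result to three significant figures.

The load sits in parallel with R2, giving an effective lower resistance R2' = R2·R_L/(R2+R_L) = 15.26 Ω.
Now apply the divider: V_out = 3.11 × 0.8182 = 2.545 mV.
(Unloaded it would be 2.87 mV; the load pulls it down.)

V_out ≈ 2.54 mV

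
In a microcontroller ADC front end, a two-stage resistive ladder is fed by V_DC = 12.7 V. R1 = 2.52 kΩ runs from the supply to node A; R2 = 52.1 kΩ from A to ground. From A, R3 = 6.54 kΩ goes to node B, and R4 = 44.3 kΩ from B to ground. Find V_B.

Looking into the second stage from A: R3 + R4 = 50.84 kΩ appears in parallel with R2.
R2 ‖ (R3+R4) = 25.73 kΩ.
V_A = 12.7 × 25.73/(2.52 + 25.73) = 11.57 V.
Stage 2 is unloaded, so V_B = V_A · R4/(R3+R4) = 11.57 × 44.3/50.84 = 10.08 V.

V_B ≈ 10.1 V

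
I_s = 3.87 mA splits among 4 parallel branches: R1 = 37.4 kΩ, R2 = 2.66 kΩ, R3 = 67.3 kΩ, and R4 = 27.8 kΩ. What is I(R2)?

I ≈ 3.21 mA

ΣG = 1/37.4 + 1/2.66 + 1/67.3 + 1/27.8 = 0.4535.
R2 takes the fraction G_k/ΣG = 0.3759/0.4535 = 0.8290, so I = 3.87 × 0.8290 = 3.208 mA.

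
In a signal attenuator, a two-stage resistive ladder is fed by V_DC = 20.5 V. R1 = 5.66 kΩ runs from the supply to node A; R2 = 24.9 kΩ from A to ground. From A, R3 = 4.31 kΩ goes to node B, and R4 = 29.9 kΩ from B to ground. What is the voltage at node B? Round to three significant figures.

The second stage (R3 + R4 = 34.21 kΩ) loads node A in parallel with R2.
Effective lower resistance at A: R2 ‖ 34.21 = 14.41 kΩ.
V_A = 20.5 × 14.41/(5.66 + 14.41) = 14.72 V.
V_B = V_A × 0.8740 = 12.86 V.

V_B ≈ 12.9 V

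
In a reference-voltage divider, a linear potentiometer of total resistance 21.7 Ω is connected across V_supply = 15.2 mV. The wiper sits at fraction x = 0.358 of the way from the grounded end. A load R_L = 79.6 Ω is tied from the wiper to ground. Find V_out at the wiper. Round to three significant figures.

V_out ≈ 5.12 mV

Split the track: R_lower = x·R_p = 7.769 Ω, R_upper = (1−x)·R_p = 13.93 Ω.
(x·R_p) ‖ R_L = 7.078 Ω.
Loaded-divider output: V_out = 15.2 × 0.3369 = 5.121 mV.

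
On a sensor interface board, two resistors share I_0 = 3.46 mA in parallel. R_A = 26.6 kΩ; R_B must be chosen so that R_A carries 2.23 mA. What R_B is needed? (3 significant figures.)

In a two-way split, I_A/I_0 = R_B/(R_A + R_B).
With f = 0.6445, R_B = R_A · f/(1−f) = 26.6 × 1.813 = 48.23 kΩ.

R_B ≈ 48.2 kΩ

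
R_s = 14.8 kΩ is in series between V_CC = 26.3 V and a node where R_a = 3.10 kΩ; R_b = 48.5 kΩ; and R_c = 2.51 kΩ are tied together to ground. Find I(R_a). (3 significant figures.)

I ≈ 0.708 mA

Equivalent of the parallel group: R_p = 1.348 kΩ.
V_A by voltage divider: V_A = 26.3 × 1.348/(14.8 + 1.348) = 2.196 V.
I(R_a) = V_A / R_a = 2.196/3.10 = 0.7084 mA.
(Equivalently: I_total = 1.629 mA, then current-divider fraction G_k/ΣG = 0.4350.)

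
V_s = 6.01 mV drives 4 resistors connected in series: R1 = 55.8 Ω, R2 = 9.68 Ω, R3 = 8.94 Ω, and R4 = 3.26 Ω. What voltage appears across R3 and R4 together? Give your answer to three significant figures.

V ≈ 0.944 mV

ΣR = 55.8 + 9.68 + 8.94 + 3.26 = 77.68 Ω.
R_{R3..R4} = 8.94 + 3.26 = 12.20 Ω.
V = V_s · R/ΣR = 6.01 × 0.1571 = 0.9439 mV.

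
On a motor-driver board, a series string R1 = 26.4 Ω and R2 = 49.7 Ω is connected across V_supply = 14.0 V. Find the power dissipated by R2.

P ≈ 1.68 W

ΣR = 76.10 Ω → I = 14.0/76.10 = 0.1840 A.
P(R2) = I²·R2 = (0.1840)² × 49.7 = 1.682 W.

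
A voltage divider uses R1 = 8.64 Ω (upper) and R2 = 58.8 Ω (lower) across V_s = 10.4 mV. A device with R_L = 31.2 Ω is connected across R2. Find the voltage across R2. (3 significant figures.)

R2 ‖ R_L = (58.8 × 31.2)/(58.8 + 31.2) = 20.38 Ω.
Then V_out = V_s · R2'/(R1 + R2') = 10.4 × 20.38/29.02 = 7.304 mV.

V_out ≈ 7.30 mV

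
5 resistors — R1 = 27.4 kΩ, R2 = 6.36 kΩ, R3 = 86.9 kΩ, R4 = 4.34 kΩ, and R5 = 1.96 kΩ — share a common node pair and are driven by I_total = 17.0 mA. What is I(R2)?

Conductances: ΣG = 1/27.4 + 1/6.36 + 1/86.9 + 1/4.34 + 1/1.96 = 0.9459 (1/kΩ).
Current divider: I(R2) = I_total · G_k/ΣG = 17.0 × (0.1572/0.9459) = 17.0 × 0.1662 = 2.826 mA.

I ≈ 2.83 mA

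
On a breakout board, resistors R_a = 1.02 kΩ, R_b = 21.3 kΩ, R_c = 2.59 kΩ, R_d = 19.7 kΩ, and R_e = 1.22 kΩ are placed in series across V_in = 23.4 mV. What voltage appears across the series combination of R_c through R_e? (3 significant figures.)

ΣR = 1.02 + 21.3 + 2.59 + 19.7 + 1.22 = 45.83 kΩ.
R_{R_c..R_e} = 2.59 + 19.7 + 1.22 = 23.51 kΩ.
V = V_in · R/ΣR = 23.4 × 0.5130 = 12.00 mV.

V ≈ 12.0 mV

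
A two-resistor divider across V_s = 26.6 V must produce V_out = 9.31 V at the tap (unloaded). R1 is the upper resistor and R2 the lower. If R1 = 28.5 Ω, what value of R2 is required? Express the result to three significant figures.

V_out/V_s = R2/(R1+R2) = 0.3500.
So R2 = R1 · V_out/(V_s − V_out) = 28.5 × 9.31/(26.6 − 9.31) = 28.5 × 0.5385 = 15.35 Ω.

R2 ≈ 15.3 Ω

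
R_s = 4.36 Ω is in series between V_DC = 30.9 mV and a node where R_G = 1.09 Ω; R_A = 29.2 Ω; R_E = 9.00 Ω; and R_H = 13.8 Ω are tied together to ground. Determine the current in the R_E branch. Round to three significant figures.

I ≈ 0.577 mA

Combine the parallel branches: R_p = (1/1.09 + 1/29.2 + 1/9.00 + 1/13.8)⁻¹ = 0.8809 Ω.
V_A by voltage divider: V_A = 30.9 × 0.8809/(4.36 + 0.8809) = 5.194 mV.
Branch current I = V_A/R_E = 5.194/9.00 = 0.5771 mA.
(Check via current divider: I_total = 5.896 mA; share G_k/ΣG = 0.09787 → same result.)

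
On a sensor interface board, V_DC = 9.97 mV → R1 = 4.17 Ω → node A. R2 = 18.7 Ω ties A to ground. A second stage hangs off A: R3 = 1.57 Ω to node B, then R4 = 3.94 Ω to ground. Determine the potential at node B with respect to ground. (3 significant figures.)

V_B ≈ 3.60 mV

Looking into the second stage from A: R3 + R4 = 5.510 Ω appears in parallel with R2.
R2 ‖ (R3+R4) = 4.256 Ω.
So V_A = 9.97 × 0.5051 = 5.036 mV.
Stage 2 is unloaded, so V_B = V_A · R4/(R3+R4) = 5.036 × 3.94/5.510 = 3.601 mV.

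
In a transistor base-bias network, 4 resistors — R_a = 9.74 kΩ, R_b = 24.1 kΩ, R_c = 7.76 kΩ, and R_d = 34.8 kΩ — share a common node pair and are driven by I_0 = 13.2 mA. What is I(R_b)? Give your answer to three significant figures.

I ≈ 1.82 mA

ΣG = 1/9.74 + 1/24.1 + 1/7.76 + 1/34.8 = 0.3018.
Current divider: I(R_b) = I_0 · G_k/ΣG = 13.2 × (0.04149/0.3018) = 13.2 × 0.1375 = 1.815 mA.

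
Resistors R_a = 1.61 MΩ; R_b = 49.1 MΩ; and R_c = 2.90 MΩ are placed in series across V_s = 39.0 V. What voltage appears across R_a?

ΣR = 1.61 + 49.1 + 2.90 = 53.61 MΩ.
V = V_s · R/ΣR = 39.0 × 0.03003 = 1.171 V.

V ≈ 1.17 V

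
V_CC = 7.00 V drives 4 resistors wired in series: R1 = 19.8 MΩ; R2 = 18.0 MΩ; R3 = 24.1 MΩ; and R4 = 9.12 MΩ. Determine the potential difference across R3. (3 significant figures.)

V ≈ 2.38 V

ΣR = 19.8 + 18.0 + 24.1 + 9.12 = 71.02 MΩ.
V = V_CC · R/ΣR = 7.00 × 0.3393 = 2.375 V.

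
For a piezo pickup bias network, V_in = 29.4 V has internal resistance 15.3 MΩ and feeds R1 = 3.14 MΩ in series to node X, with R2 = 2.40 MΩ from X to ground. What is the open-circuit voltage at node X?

V_th ≈ 3.39 V

R1' = 15.3 + 3.14 = 18.44 MΩ (source resistance + R1).
V_th is the unloaded tap voltage: V_in · R2/(R1'+R2) = 29.4 × 0.1152 = 3.386 V.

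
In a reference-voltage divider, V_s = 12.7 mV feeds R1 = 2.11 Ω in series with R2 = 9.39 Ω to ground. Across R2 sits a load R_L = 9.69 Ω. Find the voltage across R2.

V_out ≈ 8.80 mV

The load sits in parallel with R2, giving an effective lower resistance R2' = R2·R_L/(R2+R_L) = 4.769 Ω.
Voltage divider with the loaded lower leg: V_out = 12.7 × 4.769/(2.11 + 4.769) = 12.7 × 0.6933 = 8.804 mV.
(Unloaded it would be 10.4 mV; the load pulls it down.)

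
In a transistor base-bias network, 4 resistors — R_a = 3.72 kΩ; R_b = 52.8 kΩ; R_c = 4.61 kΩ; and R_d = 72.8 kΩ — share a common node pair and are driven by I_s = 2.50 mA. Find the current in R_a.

I ≈ 1.30 mA

ΣG = 1/3.72 + 1/52.8 + 1/4.61 + 1/72.8 = 0.5184.
By the current-divider rule, I = I_s · G_k/ΣG = 2.50 × 0.5185 = 1.296 mA.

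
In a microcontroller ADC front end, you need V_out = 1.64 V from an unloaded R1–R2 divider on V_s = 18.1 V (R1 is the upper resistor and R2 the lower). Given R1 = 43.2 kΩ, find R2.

The divider ratio is R2/(R1+R2) = 1.64/18.1 = 0.09061.
Rearranging, R2 = R1·k/(1−k) = 43.2 × 0.09964 = 4.304 kΩ.

R2 ≈ 4.30 kΩ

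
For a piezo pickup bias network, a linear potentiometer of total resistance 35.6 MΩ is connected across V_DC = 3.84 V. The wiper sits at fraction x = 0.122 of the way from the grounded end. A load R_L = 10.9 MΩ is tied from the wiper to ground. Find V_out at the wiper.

V_out ≈ 0.347 V

The pot divides into 31.26 MΩ above the wiper and 4.343 MΩ below.
(x·R_p) ‖ R_L = 3.106 MΩ.
Loaded-divider output: V_out = 3.84 × 0.09038 = 0.3471 V.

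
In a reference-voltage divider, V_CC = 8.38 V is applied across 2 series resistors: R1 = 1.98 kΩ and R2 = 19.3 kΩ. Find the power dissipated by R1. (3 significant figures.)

The common current is I = 8.38/21.28 = 0.3938 mA.
P(R1) = I²·R1 = (0.3938)² × 1.98 = 0.3071 mW.

P ≈ 0.307 mW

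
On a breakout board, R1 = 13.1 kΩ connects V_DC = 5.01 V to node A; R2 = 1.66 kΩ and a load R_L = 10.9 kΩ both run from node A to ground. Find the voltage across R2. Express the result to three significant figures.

V_out ≈ 0.496 V

First combine the lower leg with the load: R2 ‖ R_L = 1.441 kΩ.
Voltage divider with the loaded lower leg: V_out = 5.01 × 1.441/(13.1 + 1.441) = 5.01 × 0.09907 = 0.4964 V.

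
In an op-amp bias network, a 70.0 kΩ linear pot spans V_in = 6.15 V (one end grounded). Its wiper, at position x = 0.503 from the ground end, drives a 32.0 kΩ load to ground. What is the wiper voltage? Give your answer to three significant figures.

V_out ≈ 2.00 V

The pot divides into 34.79 kΩ above the wiper and 35.21 kΩ below.
Lower segment in parallel with the load: 35.21 ‖ 32.0 = 16.76 kΩ.
Loaded-divider output: V_out = 6.15 × 0.3252 = 2.000 V.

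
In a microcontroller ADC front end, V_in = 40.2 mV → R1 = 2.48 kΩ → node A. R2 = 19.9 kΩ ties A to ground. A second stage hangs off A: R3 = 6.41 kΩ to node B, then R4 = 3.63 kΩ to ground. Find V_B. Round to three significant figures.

V_B ≈ 10.6 mV

Node A sees R2 in parallel with the series input of stage 2, R3 + R4 = 10.04 kΩ.
Effective lower resistance at A: R2 ‖ 10.04 = 6.673 kΩ.
So V_A = 40.2 × 0.7291 = 29.31 mV.
Stage 2 is unloaded, so V_B = V_A · R4/(R3+R4) = 29.31 × 3.63/10.04 = 10.60 mV.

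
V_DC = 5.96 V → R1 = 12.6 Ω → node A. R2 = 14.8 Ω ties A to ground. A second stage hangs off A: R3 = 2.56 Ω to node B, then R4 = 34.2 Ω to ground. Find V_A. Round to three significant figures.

V_A ≈ 2.72 V

Node A sees R2 in parallel with the series input of stage 2, R3 + R4 = 36.76 Ω.
R2 ‖ (R3+R4) = 10.55 Ω.
First divider: V_A = V_DC · 10.55/(12.6 + 10.55) = 2.716 V.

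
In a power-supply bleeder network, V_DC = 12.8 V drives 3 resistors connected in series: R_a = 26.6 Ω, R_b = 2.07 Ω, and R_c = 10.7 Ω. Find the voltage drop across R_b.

V ≈ 0.673 V

Series total: ΣR = 26.6 + 2.07 + 10.7 = 39.37 Ω.
V = V_DC · R/ΣR = 12.8 × 0.05258 = 0.6730 V.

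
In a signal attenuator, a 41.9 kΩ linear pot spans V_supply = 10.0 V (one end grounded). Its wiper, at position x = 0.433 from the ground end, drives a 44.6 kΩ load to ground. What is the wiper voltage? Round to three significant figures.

V_out ≈ 3.52 V

Lower segment x·R_p = 18.14 kΩ; upper segment (1−x)·R_p = 23.76 kΩ.
R_L loads the lower segment: effective lower R = 12.90 kΩ.
Loaded-divider output: V_out = 10.0 × 0.3518 = 3.518 V.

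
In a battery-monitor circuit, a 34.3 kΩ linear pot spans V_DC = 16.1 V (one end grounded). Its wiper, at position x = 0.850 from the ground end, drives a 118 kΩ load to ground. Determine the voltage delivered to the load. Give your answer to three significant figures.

V_out ≈ 13.2 V

Split the track: R_lower = x·R_p = 29.15 kΩ, R_upper = (1−x)·R_p = 5.145 kΩ.
R_L loads the lower segment: effective lower R = 23.38 kΩ.
V_out = 16.1 × 23.38/(5.145 + 23.38) = 13.20 V.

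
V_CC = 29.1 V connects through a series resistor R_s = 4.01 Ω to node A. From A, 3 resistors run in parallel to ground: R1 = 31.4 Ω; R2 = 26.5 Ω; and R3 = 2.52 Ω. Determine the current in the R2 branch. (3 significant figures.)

Parallel bank: R_p = 1/(1/31.4 + 1/26.5 + 1/2.52) = 2.144 Ω.
V_A by voltage divider: V_A = 29.1 × 2.144/(4.01 + 2.144) = 10.14 V.
I(R2) = V_A / R2 = 10.14/26.5 = 0.3826 A.
(Equivalently: I_total = 4.729 A, then current-divider fraction G_k/ΣG = 0.08091.)

I ≈ 0.383 A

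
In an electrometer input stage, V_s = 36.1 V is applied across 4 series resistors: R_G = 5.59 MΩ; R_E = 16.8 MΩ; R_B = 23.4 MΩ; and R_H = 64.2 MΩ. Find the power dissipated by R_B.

P ≈ 2.52 µW

Series current I = V_s/ΣR = 36.1/110.0 = 0.3282 µA.
P(R_B) = I²·R_B = (0.3282)² × 23.4 = 2.521 µW.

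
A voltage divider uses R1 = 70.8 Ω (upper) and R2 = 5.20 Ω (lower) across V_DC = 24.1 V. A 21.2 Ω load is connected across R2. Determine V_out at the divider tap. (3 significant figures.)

V_out ≈ 1.34 V

R2 ‖ R_L = (5.20 × 21.2)/(5.20 + 21.2) = 4.176 Ω.
Now apply the divider: V_out = 24.1 × 0.05569 = 1.342 V.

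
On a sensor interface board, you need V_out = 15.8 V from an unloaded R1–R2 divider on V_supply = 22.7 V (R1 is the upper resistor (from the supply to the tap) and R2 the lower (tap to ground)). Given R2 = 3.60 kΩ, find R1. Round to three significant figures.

R1 ≈ 1.57 kΩ

V_out/V_supply = R2/(R1+R2) = 0.6960.
Rearranging, R1 = R2·(1−k)/k = 3.60 × 0.4367 = 1.572 kΩ.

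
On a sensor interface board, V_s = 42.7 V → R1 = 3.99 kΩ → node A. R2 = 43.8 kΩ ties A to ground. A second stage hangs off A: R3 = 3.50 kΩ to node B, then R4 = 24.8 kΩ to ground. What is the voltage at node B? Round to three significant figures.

The second stage (R3 + R4 = 28.30 kΩ) loads node A in parallel with R2.
R2 ‖ (R3+R4) = 17.19 kΩ.
First divider: V_A = V_s · 17.19/(3.99 + 17.19) = 34.66 V.
V_B = V_A × 0.8763 = 30.37 V.

V_B ≈ 30.4 V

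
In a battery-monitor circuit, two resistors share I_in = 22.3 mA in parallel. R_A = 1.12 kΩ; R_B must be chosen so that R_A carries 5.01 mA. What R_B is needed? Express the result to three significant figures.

The fraction through R_A equals R_B/(R_A+R_B).
5.01/22.3 = R_B/(R_A + R_B) → R_B = R_A · (0.2247)/(1 − 0.2247) = 1.12 × 0.2898 = 0.3245 kΩ.

R_B ≈ 0.325 kΩ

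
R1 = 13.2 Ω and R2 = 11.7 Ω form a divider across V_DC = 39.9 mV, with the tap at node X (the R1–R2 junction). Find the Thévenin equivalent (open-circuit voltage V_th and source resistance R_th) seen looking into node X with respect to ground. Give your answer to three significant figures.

V_th ≈ 18.7 mV, R_th ≈ 6.20 Ω

V_th is the unloaded tap voltage: V_DC · R2/(R1+R2) = 39.9 × 0.4699 = 18.75 mV.
With V_DC suppressed (replaced by a short), R_th = R1 ‖ R2 = (13.20 × 11.7)/(13.20 + 11.7) = 6.202 Ω.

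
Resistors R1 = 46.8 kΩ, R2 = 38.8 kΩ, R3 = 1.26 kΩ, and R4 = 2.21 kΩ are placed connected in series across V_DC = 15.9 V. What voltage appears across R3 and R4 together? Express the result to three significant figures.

V ≈ 0.619 V

Total series resistance ΣR = 46.8 + 38.8 + 1.26 + 2.21 = 89.07 kΩ.
R_{R3..R4} = 1.26 + 2.21 = 3.470 kΩ.
V = V_DC · R/ΣR = 15.9 × 0.03896 = 0.6194 V.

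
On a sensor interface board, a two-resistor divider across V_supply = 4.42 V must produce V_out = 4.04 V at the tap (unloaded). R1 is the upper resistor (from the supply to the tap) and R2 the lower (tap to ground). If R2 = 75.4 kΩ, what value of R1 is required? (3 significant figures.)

R1 ≈ 7.09 kΩ

Required fraction k = V_out/V_supply = 0.9140.
So R1 = R2 · (V_supply/V_out − 1) = 75.4 × (4.42/4.04 − 1) = 75.4 × 0.09406 = 7.092 kΩ.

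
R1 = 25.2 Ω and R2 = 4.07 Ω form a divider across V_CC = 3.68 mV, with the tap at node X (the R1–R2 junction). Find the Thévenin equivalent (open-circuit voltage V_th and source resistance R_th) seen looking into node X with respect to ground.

Open-circuit (no load on X): V_th = V_CC · R2/(R1 + R2) = 3.68 × 4.07/(25.20 + 4.07) = 0.5117 mV.
Zeroing V_CC shorts the top of R1 to ground, so R_th = R1 ‖ R2 = 3.504 Ω.

V_th ≈ 0.512 mV, R_th ≈ 3.50 Ω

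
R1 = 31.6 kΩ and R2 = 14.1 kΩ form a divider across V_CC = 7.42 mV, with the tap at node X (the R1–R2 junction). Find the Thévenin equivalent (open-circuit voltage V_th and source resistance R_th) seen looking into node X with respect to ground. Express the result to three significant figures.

V_th ≈ 2.29 mV, R_th ≈ 9.75 kΩ

V_th is the unloaded tap voltage: V_CC · R2/(R1+R2) = 7.42 × 0.3085 = 2.289 mV.
Zeroing V_CC shorts the top of R1 to ground, so R_th = R1 ‖ R2 = 9.750 kΩ.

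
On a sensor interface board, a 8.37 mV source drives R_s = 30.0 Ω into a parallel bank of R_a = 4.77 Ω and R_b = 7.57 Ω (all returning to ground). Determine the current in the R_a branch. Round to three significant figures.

I ≈ 0.156 mA

Parallel bank: R_p = 1/(1/4.77 + 1/7.57) = 2.926 Ω.
Node voltage V_A = V_DC · R_p/(R_s + R_p) = 8.37 × 0.08887 = 0.7438 mV.
Branch current I = V_A/R_a = 0.7438/4.77 = 0.1559 mA.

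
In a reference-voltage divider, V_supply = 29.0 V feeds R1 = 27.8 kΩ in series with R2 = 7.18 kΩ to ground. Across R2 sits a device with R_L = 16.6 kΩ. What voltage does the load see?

The load sits in parallel with R2, giving an effective lower resistance R2' = R2·R_L/(R2+R_L) = 5.012 kΩ.
Now apply the divider: V_out = 29.0 × 0.1528 = 4.430 V.

V_out ≈ 4.43 V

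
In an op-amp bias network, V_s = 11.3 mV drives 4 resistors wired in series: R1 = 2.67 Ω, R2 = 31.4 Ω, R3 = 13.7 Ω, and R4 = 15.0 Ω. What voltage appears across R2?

Series total: ΣR = 2.67 + 31.4 + 13.7 + 15.0 = 62.77 Ω.
Voltage divider: V = V_s · (31.40 / 62.77) = 11.3 × 0.5002 = 5.653 mV.

V ≈ 5.65 mV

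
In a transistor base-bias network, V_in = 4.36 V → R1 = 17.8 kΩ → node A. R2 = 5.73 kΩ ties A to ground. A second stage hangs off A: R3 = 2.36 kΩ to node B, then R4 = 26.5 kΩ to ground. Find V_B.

Node A sees R2 in parallel with the series input of stage 2, R3 + R4 = 28.86 kΩ.
R2 ‖ (R3+R4) = 4.781 kΩ.
So V_A = 4.36 × 0.2117 = 0.9231 V.
Then the unloaded second divider: V_B = V_A × R4/(R3+R4) = 0.9231 × 0.9182 = 0.8476 V.

V_B ≈ 0.848 V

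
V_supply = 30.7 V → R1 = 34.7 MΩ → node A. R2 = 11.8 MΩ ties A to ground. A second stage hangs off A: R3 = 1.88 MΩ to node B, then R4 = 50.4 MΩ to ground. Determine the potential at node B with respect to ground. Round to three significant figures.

The second stage (R3 + R4 = 52.28 MΩ) loads node A in parallel with R2.
R2 ‖ (R3+R4) = 9.627 MΩ.
So V_A = 30.7 × 0.2172 = 6.668 V.
Then the unloaded second divider: V_B = V_A × R4/(R3+R4) = 6.668 × 0.9640 = 6.428 V.

V_B ≈ 6.43 V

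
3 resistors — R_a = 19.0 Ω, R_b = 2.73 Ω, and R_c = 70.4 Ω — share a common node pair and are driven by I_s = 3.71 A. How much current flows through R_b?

Total conductance ΣG = 1/19.0 + 1/2.73 + 1/70.4 = 0.4331 (units of 1/Ω).
R_b takes the fraction G_k/ΣG = 0.3663/0.4331 = 0.8457, so I = 3.71 × 0.8457 = 3.138 A.

I ≈ 3.14 A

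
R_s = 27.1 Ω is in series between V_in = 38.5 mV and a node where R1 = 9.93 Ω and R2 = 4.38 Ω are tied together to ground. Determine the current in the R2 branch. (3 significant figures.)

Equivalent of the parallel group: R_p = 3.039 Ω.
V_A = 38.5 × 3.039/30.14 = 3.882 mV.
I(R2) = V_A / R2 = 3.882/4.38 = 0.8864 mA.
(Equivalently: I_total = 1.277 mA, then current-divider fraction G_k/ΣG = 0.6939.)

I ≈ 0.886 mA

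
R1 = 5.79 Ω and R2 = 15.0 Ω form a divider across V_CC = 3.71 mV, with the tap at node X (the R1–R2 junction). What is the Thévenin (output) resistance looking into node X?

Zeroing V_CC shorts the top of R1 to ground, so R_th = R1 ‖ R2 = 4.177 Ω.

R_th ≈ 4.18 Ω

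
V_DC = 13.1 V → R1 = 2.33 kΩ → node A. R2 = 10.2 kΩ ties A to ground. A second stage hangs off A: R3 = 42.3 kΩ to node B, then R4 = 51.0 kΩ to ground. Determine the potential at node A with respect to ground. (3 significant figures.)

V_A ≈ 10.5 V

Node A sees R2 in parallel with the series input of stage 2, R3 + R4 = 93.30 kΩ.
R2 ‖ (R3+R4) = 9.195 kΩ.
So V_A = 13.1 × 0.7978 = 10.45 V.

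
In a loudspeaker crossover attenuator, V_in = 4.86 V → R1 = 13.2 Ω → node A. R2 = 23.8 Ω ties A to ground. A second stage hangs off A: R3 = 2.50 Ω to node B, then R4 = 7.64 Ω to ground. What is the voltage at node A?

The second stage (R3 + R4 = 10.14 Ω) loads node A in parallel with R2.
Effective lower resistance at A: R2 ‖ 10.14 = 7.111 Ω.
V_A = 4.86 × 7.111/(13.2 + 7.111) = 1.701 V.

V_A ≈ 1.70 V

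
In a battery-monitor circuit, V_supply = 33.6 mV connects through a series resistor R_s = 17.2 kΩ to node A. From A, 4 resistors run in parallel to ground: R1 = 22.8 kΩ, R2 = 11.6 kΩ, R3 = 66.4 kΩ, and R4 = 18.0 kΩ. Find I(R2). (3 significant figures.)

I ≈ 0.651 µA

Parallel bank: R_p = 1/(1/22.8 + 1/11.6 + 1/66.4 + 1/18.0) = 4.983 kΩ.
Node voltage V_A = V_supply · R_p/(R_s + R_p) = 33.6 × 0.2246 = 7.548 mV.
Branch current I = V_A/R2 = 7.548/11.6 = 0.6507 µA.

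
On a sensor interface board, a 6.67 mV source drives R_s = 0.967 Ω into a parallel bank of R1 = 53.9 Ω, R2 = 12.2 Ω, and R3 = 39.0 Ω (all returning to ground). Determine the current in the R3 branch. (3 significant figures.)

I ≈ 0.152 mA

Parallel bank: R_p = 1/(1/53.9 + 1/12.2 + 1/39.0) = 7.926 Ω.
V_A = 6.67 × 7.926/8.893 = 5.945 mV.
Branch current I = V_A/R3 = 5.945/39.0 = 0.1524 mA.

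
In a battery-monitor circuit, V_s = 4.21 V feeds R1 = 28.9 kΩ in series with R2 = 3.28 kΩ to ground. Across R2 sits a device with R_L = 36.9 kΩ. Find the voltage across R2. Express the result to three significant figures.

V_out ≈ 0.397 V

The load sits in parallel with R2, giving an effective lower resistance R2' = R2·R_L/(R2+R_L) = 3.012 kΩ.
Now apply the divider: V_out = 4.21 × 0.09439 = 0.3974 V.
(Unloaded it would be 0.429 V; the load pulls it down.)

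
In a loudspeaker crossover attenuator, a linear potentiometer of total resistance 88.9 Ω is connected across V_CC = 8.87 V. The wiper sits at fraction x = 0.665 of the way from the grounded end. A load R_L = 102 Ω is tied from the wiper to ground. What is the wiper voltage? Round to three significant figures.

Lower segment x·R_p = 59.12 Ω; upper segment (1−x)·R_p = 29.78 Ω.
R_L loads the lower segment: effective lower R = 37.43 Ω.
Loaded-divider output: V_out = 8.87 × 0.5569 = 4.939 V.

V_out ≈ 4.94 V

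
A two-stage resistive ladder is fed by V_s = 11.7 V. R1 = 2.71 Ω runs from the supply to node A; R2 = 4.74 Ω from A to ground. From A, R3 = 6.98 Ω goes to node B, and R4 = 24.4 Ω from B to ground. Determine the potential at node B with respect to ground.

V_B ≈ 5.49 V

Node A sees R2 in parallel with the series input of stage 2, R3 + R4 = 31.38 Ω.
R2 ‖ (R3+R4) = 4.118 Ω.
V_A = 11.7 × 4.118/(2.71 + 4.118) = 7.056 V.
Stage 2 is unloaded, so V_B = V_A · R4/(R3+R4) = 7.056 × 24.4/31.38 = 5.487 V.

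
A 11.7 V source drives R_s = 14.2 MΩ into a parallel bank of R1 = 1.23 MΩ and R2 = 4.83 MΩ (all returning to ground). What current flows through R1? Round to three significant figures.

I ≈ 0.614 µA

Equivalent of the parallel group: R_p = 0.9803 MΩ.
Node voltage V_A = V_DC · R_p/(R_s + R_p) = 11.7 × 0.06458 = 0.7556 V.
Branch current I = V_A/R1 = 0.7556/1.23 = 0.6143 µA.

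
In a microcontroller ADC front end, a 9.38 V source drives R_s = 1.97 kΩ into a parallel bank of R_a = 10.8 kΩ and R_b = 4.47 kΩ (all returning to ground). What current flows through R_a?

I ≈ 0.535 mA

Parallel bank: R_p = 1/(1/10.8 + 1/4.47) = 3.161 kΩ.
V_A = 9.38 × 3.161/5.131 = 5.779 V.
I(R_a) = V_A / R_a = 5.779/10.8 = 0.5351 mA.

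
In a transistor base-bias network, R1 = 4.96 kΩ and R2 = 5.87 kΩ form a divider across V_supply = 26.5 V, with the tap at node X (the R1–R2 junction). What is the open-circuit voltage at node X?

V_th ≈ 14.4 V

With X open, the divider is unloaded: V_th = 26.5 × 5.87/10.83 = 14.36 V.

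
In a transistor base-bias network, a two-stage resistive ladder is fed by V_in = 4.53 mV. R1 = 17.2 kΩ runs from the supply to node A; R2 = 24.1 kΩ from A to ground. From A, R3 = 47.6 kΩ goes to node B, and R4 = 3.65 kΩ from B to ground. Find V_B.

Looking into the second stage from A: R3 + R4 = 51.25 kΩ appears in parallel with R2.
R2 ‖ (R3+R4) = 16.39 kΩ.
So V_A = 4.53 × 0.4880 = 2.211 mV.
V_B = V_A × 0.07122 = 0.1574 mV.

V_B ≈ 0.157 mV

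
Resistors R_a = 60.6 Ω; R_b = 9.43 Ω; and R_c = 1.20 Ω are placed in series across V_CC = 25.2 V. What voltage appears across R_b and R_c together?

V ≈ 3.76 V

ΣR = 60.6 + 9.43 + 1.20 = 71.23 Ω.
R_{R_b..R_c} = 9.43 + 1.20 = 10.63 Ω.
Voltage divider: V = V_CC · (10.63 / 71.23) = 25.2 × 0.1492 = 3.761 V.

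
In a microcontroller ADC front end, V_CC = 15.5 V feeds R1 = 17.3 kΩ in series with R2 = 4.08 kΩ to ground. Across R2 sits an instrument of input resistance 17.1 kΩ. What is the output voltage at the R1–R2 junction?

First combine the lower leg with the load: R2 ‖ R_L = 3.294 kΩ.
Then V_out = V_CC · R2'/(R1 + R2') = 15.5 × 3.294/20.59 = 2.479 V.

V_out ≈ 2.48 V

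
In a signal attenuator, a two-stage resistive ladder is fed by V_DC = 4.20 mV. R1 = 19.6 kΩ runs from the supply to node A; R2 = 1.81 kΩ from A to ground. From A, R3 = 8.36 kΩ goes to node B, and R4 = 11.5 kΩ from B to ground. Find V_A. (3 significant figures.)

Looking into the second stage from A: R3 + R4 = 19.86 kΩ appears in parallel with R2.
R2 ‖ (R3+R4) = 1.659 kΩ.
So V_A = 4.20 × 0.07803 = 0.3277 mV.

V_A ≈ 0.328 mV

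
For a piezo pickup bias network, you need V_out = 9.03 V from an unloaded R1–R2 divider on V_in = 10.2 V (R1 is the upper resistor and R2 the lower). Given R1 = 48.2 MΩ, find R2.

V_out/V_in = R2/(R1+R2) = 0.8853.
Rearranging, R2 = R1·k/(1−k) = 48.2 × 7.718 = 372.0 MΩ.

R2 ≈ 372 MΩ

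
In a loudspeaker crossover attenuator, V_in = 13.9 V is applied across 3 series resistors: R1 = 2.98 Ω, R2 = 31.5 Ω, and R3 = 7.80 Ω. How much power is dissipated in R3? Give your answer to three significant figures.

P ≈ 0.843 W

Series current I = V_in/ΣR = 13.9/42.28 = 0.3288 A.
P(R3) = I²·R3 = (0.3288)² × 7.80 = 0.8431 W.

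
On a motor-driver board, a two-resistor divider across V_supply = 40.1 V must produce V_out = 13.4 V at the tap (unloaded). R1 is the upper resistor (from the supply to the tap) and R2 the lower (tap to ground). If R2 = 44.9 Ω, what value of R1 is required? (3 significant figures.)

R1 ≈ 89.5 Ω

V_out/V_supply = R2/(R1+R2) = 0.3342.
So R1 = R2 · (V_supply/V_out − 1) = 44.9 × (40.1/13.4 − 1) = 44.9 × 1.993 = 89.46 Ω.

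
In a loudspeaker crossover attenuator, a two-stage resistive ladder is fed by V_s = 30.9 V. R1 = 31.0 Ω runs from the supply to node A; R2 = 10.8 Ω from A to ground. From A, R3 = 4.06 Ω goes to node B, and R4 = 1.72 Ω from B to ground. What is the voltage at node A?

Node A sees R2 in parallel with the series input of stage 2, R3 + R4 = 5.780 Ω.
R2 ‖ (R3+R4) = 3.765 Ω.
So V_A = 30.9 × 0.1083 = 3.346 V.

V_A ≈ 3.35 V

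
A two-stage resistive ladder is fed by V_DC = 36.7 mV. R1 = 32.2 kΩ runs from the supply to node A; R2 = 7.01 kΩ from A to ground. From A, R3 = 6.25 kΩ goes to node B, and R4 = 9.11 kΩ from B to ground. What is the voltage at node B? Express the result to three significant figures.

V_B ≈ 2.83 mV

Node A sees R2 in parallel with the series input of stage 2, R3 + R4 = 15.36 kΩ.
Effective lower resistance at A: R2 ‖ 15.36 = 4.813 kΩ.
First divider: V_A = V_DC · 4.813/(32.2 + 4.813) = 4.773 mV.
Stage 2 is unloaded, so V_B = V_A · R4/(R3+R4) = 4.773 × 9.11/15.36 = 2.831 mV.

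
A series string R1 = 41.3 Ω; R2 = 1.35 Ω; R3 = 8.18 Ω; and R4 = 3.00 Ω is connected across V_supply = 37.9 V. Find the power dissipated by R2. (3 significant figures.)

P ≈ 0.669 W

ΣR = 53.83 Ω → I = 37.9/53.83 = 0.7041 A.
P = I²R = 0.4957 × 1.35 = 0.6692 W.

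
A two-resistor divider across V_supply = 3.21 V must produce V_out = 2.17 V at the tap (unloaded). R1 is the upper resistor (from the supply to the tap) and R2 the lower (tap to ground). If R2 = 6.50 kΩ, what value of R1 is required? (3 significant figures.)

R1 ≈ 3.12 kΩ

V_out/V_supply = R2/(R1+R2) = 0.6760.
R1 = R2·(1/k − 1) = 6.50 × 0.4793 = 3.115 kΩ.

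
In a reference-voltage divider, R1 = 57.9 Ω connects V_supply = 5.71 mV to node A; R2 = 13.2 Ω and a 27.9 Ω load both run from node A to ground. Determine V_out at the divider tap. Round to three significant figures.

First combine the lower leg with the load: R2 ‖ R_L = 8.961 Ω.
Now apply the divider: V_out = 5.71 × 0.1340 = 0.7652 mV.

V_out ≈ 0.765 mV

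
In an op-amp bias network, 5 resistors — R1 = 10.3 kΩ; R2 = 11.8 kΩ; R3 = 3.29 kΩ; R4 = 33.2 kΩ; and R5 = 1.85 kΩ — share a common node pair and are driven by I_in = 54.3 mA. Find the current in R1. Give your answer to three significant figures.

I ≈ 4.99 mA

ΣG = 1/10.3 + 1/11.8 + 1/3.29 + 1/33.2 + 1/1.85 = 1.056.
R1 takes the fraction G_k/ΣG = 0.09709/1.056 = 0.09190, so I = 54.3 × 0.09190 = 4.990 mA.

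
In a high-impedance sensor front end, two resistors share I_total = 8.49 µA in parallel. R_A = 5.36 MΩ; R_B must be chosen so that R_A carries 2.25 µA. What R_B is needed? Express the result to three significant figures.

Two-branch current divider: I_A = I_total · R_B/(R_A + R_B).
With f = 0.2650, R_B = R_A · f/(1−f) = 5.36 × 0.3606 = 1.933 MΩ.

R_B ≈ 1.93 MΩ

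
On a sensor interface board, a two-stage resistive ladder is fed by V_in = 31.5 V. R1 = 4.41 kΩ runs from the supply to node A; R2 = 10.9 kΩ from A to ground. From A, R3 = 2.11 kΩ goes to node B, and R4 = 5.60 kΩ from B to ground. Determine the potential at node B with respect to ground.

The second stage (R3 + R4 = 7.710 kΩ) loads node A in parallel with R2.
Effective lower resistance at A: R2 ‖ 7.710 = 4.516 kΩ.
V_A = 31.5 × 4.516/(4.41 + 4.516) = 15.94 V.
Then the unloaded second divider: V_B = V_A × R4/(R3+R4) = 15.94 × 0.7263 = 11.58 V.

V_B ≈ 11.6 V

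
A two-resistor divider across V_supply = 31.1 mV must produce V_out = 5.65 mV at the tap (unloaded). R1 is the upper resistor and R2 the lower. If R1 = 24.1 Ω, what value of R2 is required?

R2 ≈ 5.35 Ω

Required fraction k = V_out/V_supply = 0.1817.
So R2 = R1 · V_out/(V_supply − V_out) = 24.1 × 5.65/(31.1 − 5.65) = 24.1 × 0.2220 = 5.350 Ω.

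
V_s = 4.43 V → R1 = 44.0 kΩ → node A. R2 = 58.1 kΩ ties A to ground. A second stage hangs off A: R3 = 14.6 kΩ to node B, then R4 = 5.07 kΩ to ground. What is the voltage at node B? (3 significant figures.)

V_B ≈ 0.286 V

The second stage (R3 + R4 = 19.67 kΩ) loads node A in parallel with R2.
Effective lower resistance at A: R2 ‖ 19.67 = 14.69 kΩ.
V_A = 4.43 × 14.69/(44.0 + 14.69) = 1.109 V.
Stage 2 is unloaded, so V_B = V_A · R4/(R3+R4) = 1.109 × 5.07/19.67 = 0.2859 V.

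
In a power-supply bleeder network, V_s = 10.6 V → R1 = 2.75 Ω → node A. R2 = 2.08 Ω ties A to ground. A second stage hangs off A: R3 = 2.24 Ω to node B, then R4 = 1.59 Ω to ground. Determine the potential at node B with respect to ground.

V_B ≈ 1.45 V

The second stage (R3 + R4 = 3.830 Ω) loads node A in parallel with R2.
Effective lower resistance at A: R2 ‖ 3.830 = 1.348 Ω.
First divider: V_A = V_s · 1.348/(2.75 + 1.348) = 3.487 V.
Then the unloaded second divider: V_B = V_A × R4/(R3+R4) = 3.487 × 0.4151 = 1.447 V.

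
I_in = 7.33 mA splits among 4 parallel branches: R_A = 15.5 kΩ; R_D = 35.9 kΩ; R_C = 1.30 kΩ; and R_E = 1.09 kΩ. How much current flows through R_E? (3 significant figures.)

I ≈ 3.78 mA

Total conductance ΣG = 1/15.5 + 1/35.9 + 1/1.30 + 1/1.09 = 1.779 (units of 1/kΩ).
R_E takes the fraction G_k/ΣG = 0.9174/1.779 = 0.5157, so I = 7.33 × 0.5157 = 3.780 mA.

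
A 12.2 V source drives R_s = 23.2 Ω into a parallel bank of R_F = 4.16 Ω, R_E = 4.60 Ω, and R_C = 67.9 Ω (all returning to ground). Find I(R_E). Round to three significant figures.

Equivalent of the parallel group: R_p = 2.116 Ω.
V_A = 12.2 × 2.116/25.32 = 1.020 V.
Branch current I = V_A/R_E = 1.020/4.60 = 0.2217 A.

I ≈ 0.222 A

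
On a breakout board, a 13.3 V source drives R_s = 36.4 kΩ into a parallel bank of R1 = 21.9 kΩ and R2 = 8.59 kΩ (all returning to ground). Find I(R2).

I ≈ 0.224 mA

Combine the parallel branches: R_p = (1/21.9 + 1/8.59)⁻¹ = 6.170 kΩ.
V_A by voltage divider: V_A = 13.3 × 6.170/(36.4 + 6.170) = 1.928 V.
Branch current I = V_A/R2 = 1.928/8.59 = 0.2244 mA.
(Check via current divider: I_total = 0.3124 mA; share G_k/ΣG = 0.7183 → same result.)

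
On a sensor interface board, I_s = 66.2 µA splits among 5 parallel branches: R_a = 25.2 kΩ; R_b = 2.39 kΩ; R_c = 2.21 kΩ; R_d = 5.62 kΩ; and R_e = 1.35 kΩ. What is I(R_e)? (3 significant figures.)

ΣG = 1/25.2 + 1/2.39 + 1/2.21 + 1/5.62 + 1/1.35 = 1.829.
R_e takes the fraction G_k/ΣG = 0.7407/1.829 = 0.4049, so I = 66.2 × 0.4049 = 26.81 µA.

I ≈ 26.8 µA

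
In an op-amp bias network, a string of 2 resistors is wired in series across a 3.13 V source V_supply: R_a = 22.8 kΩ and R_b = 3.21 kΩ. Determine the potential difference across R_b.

ΣR = 22.8 + 3.21 = 26.01 kΩ.
By the voltage-divider rule, V = 3.13 × 3.210/26.01 = 0.3863 V.

V ≈ 0.386 V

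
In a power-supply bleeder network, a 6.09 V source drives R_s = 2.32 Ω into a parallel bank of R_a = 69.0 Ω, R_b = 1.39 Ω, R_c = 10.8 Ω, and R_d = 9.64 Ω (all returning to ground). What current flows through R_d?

I ≈ 0.200 A

Combine the parallel branches: R_p = (1/69.0 + 1/1.39 + 1/10.8 + 1/9.64)⁻¹ = 1.075 Ω.
V_A = 6.09 × 1.075/3.395 = 1.928 V.
I(R_d) = V_A / R_d = 1.928/9.64 = 0.2000 A.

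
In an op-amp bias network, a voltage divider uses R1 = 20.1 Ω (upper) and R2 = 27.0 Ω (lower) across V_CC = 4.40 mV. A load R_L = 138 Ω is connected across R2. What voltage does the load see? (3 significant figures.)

The load sits in parallel with R2, giving an effective lower resistance R2' = R2·R_L/(R2+R_L) = 22.58 Ω.
Now apply the divider: V_out = 4.40 × 0.5291 = 2.328 mV.

V_out ≈ 2.33 mV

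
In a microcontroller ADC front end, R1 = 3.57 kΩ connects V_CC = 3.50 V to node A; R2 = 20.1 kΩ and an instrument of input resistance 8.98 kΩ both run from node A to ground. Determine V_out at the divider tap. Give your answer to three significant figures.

The load sits in parallel with R2, giving an effective lower resistance R2' = R2·R_L/(R2+R_L) = 6.207 kΩ.
Voltage divider with the loaded lower leg: V_out = 3.50 × 6.207/(3.57 + 6.207) = 3.50 × 0.6349 = 2.222 V.

V_out ≈ 2.22 V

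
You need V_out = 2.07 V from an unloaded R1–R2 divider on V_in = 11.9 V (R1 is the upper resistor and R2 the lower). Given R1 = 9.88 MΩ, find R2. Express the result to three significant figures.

V_out/V_in = R2/(R1+R2) = 0.1739.
Rearranging, R2 = R1·k/(1−k) = 9.88 × 0.2106 = 2.081 MΩ.

R2 ≈ 2.08 MΩ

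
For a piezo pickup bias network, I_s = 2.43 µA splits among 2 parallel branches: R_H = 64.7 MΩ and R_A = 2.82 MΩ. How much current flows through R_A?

With just two branches, the current splits inversely with resistance.
I(R_A) = 2.43 × 64.7/(64.7 + 2.82) = 2.43 × 0.9582 = 2.329 µA.

I ≈ 2.33 µA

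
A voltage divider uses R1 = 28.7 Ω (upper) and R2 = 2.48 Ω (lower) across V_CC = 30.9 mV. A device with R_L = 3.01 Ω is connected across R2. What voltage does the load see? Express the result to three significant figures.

V_out ≈ 1.40 mV

The load sits in parallel with R2, giving an effective lower resistance R2' = R2·R_L/(R2+R_L) = 1.360 Ω.
Voltage divider with the loaded lower leg: V_out = 30.9 × 1.360/(28.7 + 1.360) = 30.9 × 0.04523 = 1.398 mV.
(Unloaded it would be 2.46 mV; the load pulls it down.)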